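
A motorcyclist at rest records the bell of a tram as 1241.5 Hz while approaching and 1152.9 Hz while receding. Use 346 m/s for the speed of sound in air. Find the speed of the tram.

f₁/f₂ = (v + v_s)/(v − v_s), so v_s = v · (f₁ − f₂)/(f₁ + f₂).
v_s = 346 × (1241.5 − 1152.9)/(1241.5 + 1152.9) = 346 × 88.6/2394.4 ≈ 12.8 m/s.

12.8 m/s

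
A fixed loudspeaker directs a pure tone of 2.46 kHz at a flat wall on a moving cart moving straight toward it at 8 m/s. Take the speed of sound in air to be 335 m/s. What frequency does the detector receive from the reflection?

At the flat wall on a moving cart (a moving observer), f₁ = f₀ · (v + u)/v = 2.46 × 343/335 ≈ 2.52 kHz.
On reflection it acts as a source moving toward the stationary detector: f₂ = f₁ · v/(v − u) = 2.52 × 335/327 ≈ 2.58 kHz.

2.58 kHz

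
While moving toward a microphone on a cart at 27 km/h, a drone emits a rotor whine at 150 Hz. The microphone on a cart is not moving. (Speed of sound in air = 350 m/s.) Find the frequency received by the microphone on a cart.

153 Hz

27 km/h = 7.5 m/s.
Only the source moves, toward the listener, so f' = f · v/(v − v_s).
f' = 150 × 350/(350 − 7.5) = 150 × 350/342.5 ≈ 153 Hz.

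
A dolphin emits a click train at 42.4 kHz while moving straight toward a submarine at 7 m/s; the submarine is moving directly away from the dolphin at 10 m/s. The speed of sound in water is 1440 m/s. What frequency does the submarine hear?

42.3 kHz

With source approaching and observer receding, f' = f · (v − v_o)/(v − v_s).
f' = 42.4 × (1440 − 10)/(1440 − 7) = 42.4 × 1430/1433 ≈ 42.3 kHz.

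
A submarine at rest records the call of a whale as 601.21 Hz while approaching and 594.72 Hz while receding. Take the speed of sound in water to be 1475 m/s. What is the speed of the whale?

f₁/f₂ = (v + v_s)/(v − v_s), so v_s = v · (f₁ − f₂)/(f₁ + f₂).
v_s = 1475 × (601.21 − 594.72)/(601.21 + 594.72) = 1475 × 6.49/1195.93 ≈ 8.0 m/s.

8.0 m/s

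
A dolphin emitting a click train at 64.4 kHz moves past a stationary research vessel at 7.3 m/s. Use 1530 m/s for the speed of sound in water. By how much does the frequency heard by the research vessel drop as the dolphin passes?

Approaching: f₁ = f · v/(v − v_s) = 64.4 × 1530/1522.7 ≈ 64.709 kHz.
Receding: f₂ = f · v/(v + v_s) = 64.4 × 1530/1537.3 ≈ 64.094 kHz.
Drop: f₁ − f₂ = 2f·v·v_s/(v² − v_s²) = 2 × 64.4 × 1530 × 7.3/(1530² − 7.3²) ≈ 0.615 kHz.

0.615 kHz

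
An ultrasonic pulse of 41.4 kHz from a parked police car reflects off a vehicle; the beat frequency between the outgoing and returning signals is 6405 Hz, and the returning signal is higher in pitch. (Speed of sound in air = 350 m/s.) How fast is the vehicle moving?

25 m/s

Double Doppler shift off a moving reflector: f₂ = f₀ · (v + u)/(v − u) (u > 0 toward emitter).
Returning signal is higher, so f₂ = f₀ + Δf = 41400 + 6405 = 47805 Hz.
Rearranging, u = v · (f₂ − f₀)/(f₂ + f₀) = 350 × 6405/89205 ≈ 25 m/s.
So the vehicle is moving at 25 m/s toward the emitter.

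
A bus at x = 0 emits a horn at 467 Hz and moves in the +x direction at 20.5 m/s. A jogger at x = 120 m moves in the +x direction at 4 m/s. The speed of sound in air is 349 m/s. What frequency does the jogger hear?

490 Hz

The observer lies on the +x side, so the source is heading toward the observer and the observer is heading away from the source.
With source approaching and observer receding, f' = f · (v − v_o)/(v − v_s).
f' = 467 × (349 − 4)/(349 − 20.5) = 467 × 345/328.5 ≈ 490 Hz.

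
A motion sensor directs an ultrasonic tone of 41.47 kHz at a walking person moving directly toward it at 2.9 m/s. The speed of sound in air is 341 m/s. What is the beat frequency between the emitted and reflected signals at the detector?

The walking person first receives the wave as a moving observer: f₁ = f₀ · (v + u)/v = 41.47 × (341 + 2.9)/341 ≈ 41.823 kHz.
On reflection it acts as a source moving toward the stationary detector: f₂ = f₁ · v/(v − u) = 41.823 × 341/338.1 ≈ 42.181 kHz.
Beat frequency (with f₀ = 41470 Hz): |f₂ − f₀| = 2u·f₀/(v − u) = 2 × 2.9 × 41470/338.1 ≈ 711 Hz.

711 Hz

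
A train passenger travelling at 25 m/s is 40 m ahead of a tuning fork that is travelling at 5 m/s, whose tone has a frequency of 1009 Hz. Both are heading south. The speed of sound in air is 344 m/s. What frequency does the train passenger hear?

949 Hz

The train passenger is ahead, so the tuning fork is moving toward it while the train passenger is moving away from the tuning fork.
With source approaching and observer receding, f' = f · (v − v_o)/(v − v_s).
f' = 1009 × (344 − 25)/(344 − 5) = 1009 × 319/339 ≈ 949 Hz.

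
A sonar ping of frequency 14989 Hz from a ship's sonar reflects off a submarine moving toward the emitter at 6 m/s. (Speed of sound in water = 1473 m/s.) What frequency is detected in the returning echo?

15112 Hz

At the submarine (a moving observer), f₁ = f₀ · (v + u)/v = 14989 × 1479/1473 ≈ 15050 Hz.
The reflection then acts as a moving source: f₂ = f₁ · v/(v − u) ≈ 15112 Hz.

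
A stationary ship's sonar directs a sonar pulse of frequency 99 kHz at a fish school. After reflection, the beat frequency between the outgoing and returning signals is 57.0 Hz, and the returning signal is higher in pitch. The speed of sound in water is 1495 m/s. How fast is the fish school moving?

0.43 m/s

Double Doppler shift off a moving reflector: f₂ = f₀ · (v + u)/(v − u) (u > 0 toward emitter).
Returning signal is higher, so f₂ = f₀ + Δf = 99000 + 57 = 99057 Hz.
Rearranging, u = v · (f₂ − f₀)/(f₂ + f₀) = 1495 × 57/198057 ≈ 0.43 m/s.
So the fish school is moving at 0.43 m/s toward the emitter.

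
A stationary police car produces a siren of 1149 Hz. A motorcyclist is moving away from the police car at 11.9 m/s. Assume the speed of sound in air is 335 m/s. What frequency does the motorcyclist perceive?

Moving observer, stationary source: f' = f · (v − v_o)/v.
f' = 1149 × (335 − 11.9)/335 = 1149 × 323.1/335 ≈ 1108 Hz.

1108 Hz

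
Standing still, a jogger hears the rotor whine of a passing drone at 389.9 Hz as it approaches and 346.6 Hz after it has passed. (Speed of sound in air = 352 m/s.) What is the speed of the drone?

f₁/f₂ = (v + v_s)/(v − v_s), so v_s = v · (f₁ − f₂)/(f₁ + f₂).
v_s = 352 × (389.9 − 346.6)/(389.9 + 346.6) = 352 × 43.3/736.5 ≈ 20.7 m/s.

20.7 m/s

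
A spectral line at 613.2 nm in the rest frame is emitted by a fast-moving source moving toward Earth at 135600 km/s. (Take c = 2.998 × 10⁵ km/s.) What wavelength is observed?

376.6 nm

β = v/c = 135600/299800 = 0.4523.
Relativistic Doppler for wavelength: λ' = λ₀ · √((1 − β)/(1 + β)).
λ' = 613.2 × √(0.5477/1.4523) = 613.2 × 0.61410 ≈ 376.6 nm.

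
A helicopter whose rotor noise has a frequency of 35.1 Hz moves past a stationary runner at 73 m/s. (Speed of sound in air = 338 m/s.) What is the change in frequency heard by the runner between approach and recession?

15.9 Hz

Approaching: f₁ = f · v/(v − v_s) = 35.1 × 338/265 ≈ 44.8 Hz.
Receding: f₂ = f · v/(v + v_s) = 35.1 × 338/411 ≈ 28.9 Hz.
Drop: f₁ − f₂ = 2f·v·v_s/(v² − v_s²) = 2 × 35.1 × 338 × 73/(338² − 73²) ≈ 15.9 Hz.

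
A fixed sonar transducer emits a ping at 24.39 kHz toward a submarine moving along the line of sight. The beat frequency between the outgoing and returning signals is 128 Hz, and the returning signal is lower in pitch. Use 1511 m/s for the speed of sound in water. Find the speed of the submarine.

Double Doppler shift off a moving reflector: f₂ = f₀ · (v + u)/(v − u) (u > 0 toward emitter).
Returning signal is lower, so f₂ = f₀ − Δf = 24390 − 128 = 24262 Hz.
Rearranging, u = v · (f₂ − f₀)/(f₂ + f₀) = 1511 × -128/48652 ≈ -4.0 m/s.
So the submarine is moving at 4.0 m/s away from the emitter.

4.0 m/s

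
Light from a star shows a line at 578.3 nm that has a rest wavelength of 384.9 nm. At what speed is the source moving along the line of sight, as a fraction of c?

λ'/λ₀ = 1.5025 > 1 (redshift), so the source is receding.
λ'/λ₀ = √((1 + β)/(1 − β)) for a receding source ⇒ β = (r² − 1)/(r² + 1) with r = λ'/λ₀.
β = (2.2574 − 1)/(2.2574 + 1) ≈ 0.386.

0.386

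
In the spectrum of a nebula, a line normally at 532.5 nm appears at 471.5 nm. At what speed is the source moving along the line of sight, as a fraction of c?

λ'/λ₀ = 0.8854 < 1 (blueshift), so the source is approaching.
λ'/λ₀ = √((1 − β)/(1 + β)) for an approaching source ⇒ β = (1 − r²)/(1 + r²) with r = λ'/λ₀.
β = (1 − 0.7840)/(1 + 0.7840) ≈ 0.121.

0.121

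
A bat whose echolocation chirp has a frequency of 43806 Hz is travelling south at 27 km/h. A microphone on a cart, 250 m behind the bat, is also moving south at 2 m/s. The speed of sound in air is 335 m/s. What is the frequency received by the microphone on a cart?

43103 Hz

27 km/h = 7.5 m/s.
The microphone on a cart is behind, so the bat is moving away from it while the microphone on a cart is moving toward the bat.
General Doppler shift: f' = f · (v + v_o)/(v + v_s).
f' = 43806 × (335 + 2)/(335 + 7.5) = 43806 × 337/342.5 ≈ 43103 Hz.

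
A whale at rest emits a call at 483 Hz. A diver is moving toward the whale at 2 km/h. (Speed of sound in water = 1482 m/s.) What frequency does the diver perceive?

483 Hz

2 km/h = 0.5556 m/s.
Moving observer, stationary source: f' = f · (v + v_o)/v.
f' = 483 × (1482 + 0.5556)/1482 = 483 × 1482.6/1482 ≈ 483 Hz.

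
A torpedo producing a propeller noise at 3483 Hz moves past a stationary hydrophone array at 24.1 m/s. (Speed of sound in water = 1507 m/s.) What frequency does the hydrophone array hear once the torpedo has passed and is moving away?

Receding: f₂ = f · v/(v + v_s) = 3483 × 1507/1531.1 ≈ 3428 Hz.

3428 Hz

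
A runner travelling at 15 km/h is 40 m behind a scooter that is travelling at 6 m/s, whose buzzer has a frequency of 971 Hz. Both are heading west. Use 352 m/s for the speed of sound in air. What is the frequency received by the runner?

15 km/h = 4.167 m/s.
The runner is behind, so the scooter is moving away from it while the runner is moving toward the scooter.
General Doppler shift: f' = f · (v + v_o)/(v + v_s).
f' = 971 × (352 + 4.167)/(352 + 6) = 971 × 356.17/358 ≈ 966 Hz.

966 Hz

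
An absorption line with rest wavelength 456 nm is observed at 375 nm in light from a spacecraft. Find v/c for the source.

0.193

λ'/λ₀ = 0.8224 < 1 (blueshift), so the source is approaching.
λ'/λ₀ = √((1 − β)/(1 + β)) for an approaching source ⇒ β = (1 − r²)/(1 + r²) with r = λ'/λ₀.
β = (1 − 0.6763)/(1 + 0.6763) ≈ 0.193.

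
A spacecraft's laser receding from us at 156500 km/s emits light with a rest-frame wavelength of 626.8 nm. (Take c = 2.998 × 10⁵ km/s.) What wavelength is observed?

1118.5 nm

β = v/c = 156500/299800 = 0.5220.
Relativistic Doppler for wavelength: λ' = λ₀ · √((1 + β)/(1 − β)).
λ' = 626.8 × √(1.5220/0.4780) = 626.8 × 1.78444 ≈ 1118.5 nm.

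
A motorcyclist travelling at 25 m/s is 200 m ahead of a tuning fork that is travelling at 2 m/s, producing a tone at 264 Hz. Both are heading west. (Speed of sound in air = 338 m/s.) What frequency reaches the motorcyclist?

The motorcyclist is ahead, so the tuning fork is moving toward it while the motorcyclist is moving away from the tuning fork.
General Doppler shift: f' = f · (v − v_o)/(v − v_s).
f' = 264 × (338 − 25)/(338 − 2) = 264 × 313/336 ≈ 246 Hz.

246 Hz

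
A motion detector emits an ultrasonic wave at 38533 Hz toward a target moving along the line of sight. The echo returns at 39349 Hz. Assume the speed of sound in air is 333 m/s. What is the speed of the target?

3.5 m/s

Double Doppler shift off a moving reflector: f₂ = f₀ · (v + u)/(v − u) (u > 0 toward emitter).
Rearranging, u = v · (f₂ − f₀)/(f₂ + f₀) = 333 × 816/77882 ≈ 3.5 m/s.
So the target is moving at 3.5 m/s toward the emitter.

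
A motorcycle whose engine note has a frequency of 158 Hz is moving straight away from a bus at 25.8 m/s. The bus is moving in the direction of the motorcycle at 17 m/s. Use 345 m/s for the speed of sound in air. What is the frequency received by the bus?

General Doppler shift: f' = f · (v + v_o)/(v + v_s).
f' = 158 × (345 + 17)/(345 + 25.8) = 158 × 362/370.8 ≈ 154 Hz.

154 Hz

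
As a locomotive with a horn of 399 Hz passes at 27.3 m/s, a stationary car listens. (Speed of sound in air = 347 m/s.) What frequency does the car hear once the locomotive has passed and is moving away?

370 Hz

Receding: f₂ = f · v/(v + v_s) = 399 × 347/374.3 ≈ 370 Hz.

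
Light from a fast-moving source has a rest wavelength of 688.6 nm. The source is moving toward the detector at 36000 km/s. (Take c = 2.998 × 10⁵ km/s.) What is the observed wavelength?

β = v/c = 36000/299800 = 0.1201.
Relativistic Doppler for wavelength: λ' = λ₀ · √((1 − β)/(1 + β)).
λ' = 688.6 × √(0.8799/1.1201) = 688.6 × 0.88633 ≈ 610.3 nm.

610.3 nm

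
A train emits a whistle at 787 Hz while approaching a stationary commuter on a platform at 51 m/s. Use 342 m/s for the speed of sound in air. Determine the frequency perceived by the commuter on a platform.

Moving source, stationary observer: f' = f · v/(v − v_s) since the source is approaching.
f' = 787 × 342/(342 − 51) = 787 × 342/291 ≈ 925 Hz.

925 Hz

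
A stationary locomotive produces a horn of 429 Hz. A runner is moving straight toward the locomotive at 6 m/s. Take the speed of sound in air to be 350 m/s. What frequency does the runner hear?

436 Hz

Only the observer moves, toward the source, so f' = f · (v + v_o)/v.
f' = 429 × (350 + 6)/350 = 429 × 356/350 ≈ 436 Hz.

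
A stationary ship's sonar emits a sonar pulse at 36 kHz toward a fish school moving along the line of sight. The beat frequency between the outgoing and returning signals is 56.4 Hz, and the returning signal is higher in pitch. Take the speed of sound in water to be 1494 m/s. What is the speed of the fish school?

Double Doppler shift off a moving reflector: f₂ = f₀ · (v + u)/(v − u) (u > 0 toward emitter).
Returning signal is higher, so f₂ = f₀ + Δf = 36000 + 56.4 = 36056.4 Hz.
Rearranging, u = v · (f₂ − f₀)/(f₂ + f₀) = 1494 × 56.4/72056.4 ≈ 1.17 m/s.
So the fish school is moving at 1.17 m/s toward the emitter.

1.17 m/s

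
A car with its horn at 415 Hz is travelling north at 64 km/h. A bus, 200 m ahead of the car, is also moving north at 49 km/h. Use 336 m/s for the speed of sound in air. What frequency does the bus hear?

64 km/h = 17.78 m/s; 49 km/h = 13.61 m/s.
The bus is ahead, so the car is moving toward it while the bus is moving away from the car.
With source approaching and observer receding, f' = f · (v − v_o)/(v − v_s).
f' = 415 × (336 − 13.61)/(336 − 17.78) = 415 × 322.39/318.22 ≈ 420 Hz.

420 Hz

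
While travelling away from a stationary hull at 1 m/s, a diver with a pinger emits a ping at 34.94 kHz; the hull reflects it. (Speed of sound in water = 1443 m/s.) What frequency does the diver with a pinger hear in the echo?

The hull receives the sound from a moving source: f₁ = f₀ · v/(v + v_e) = 34.94 × 1443/1444 ≈ 34.9 kHz.
On the return leg the diver with a pinger is a moving observer: f₂ = f₁ · (v − v_e)/v = 34.9 × 1442/1443 ≈ 34.9 kHz.
Equivalently f₂ = f₀ · (v − v_e)/(v + v_e).

34.9 kHz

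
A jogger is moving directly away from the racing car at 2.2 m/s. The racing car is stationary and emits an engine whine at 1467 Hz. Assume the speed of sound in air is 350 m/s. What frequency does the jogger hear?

Only the observer moves, away from the source, so f' = f · (v − v_o)/v.
f' = 1467 × (350 − 2.2)/350 = 1467 × 347.8/350 ≈ 1458 Hz.

1458 Hz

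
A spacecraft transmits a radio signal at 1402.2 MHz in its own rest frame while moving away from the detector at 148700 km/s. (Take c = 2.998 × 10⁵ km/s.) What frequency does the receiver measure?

813.9 MHz

β = v/c = 148700/299800 = 0.4960.
Relativistic Doppler for frequency: f' = f₀ · √((1 − β)/(1 + β)).
f' = 1402.2 × √(0.5040/1.4960) = 1402.2 × 0.58043 ≈ 813.9 MHz.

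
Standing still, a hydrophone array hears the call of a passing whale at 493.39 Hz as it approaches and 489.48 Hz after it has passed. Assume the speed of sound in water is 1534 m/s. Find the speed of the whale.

6.1 m/s

f₁/f₂ = (v + v_s)/(v − v_s), so v_s = v · (f₁ − f₂)/(f₁ + f₂).
v_s = 1534 × (493.39 − 489.48)/(493.39 + 489.48) = 1534 × 3.91/982.87 ≈ 6.1 m/s.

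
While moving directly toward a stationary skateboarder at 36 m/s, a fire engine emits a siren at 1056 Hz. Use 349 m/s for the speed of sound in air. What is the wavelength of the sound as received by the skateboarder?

With the source moving toward a stationary observer, f' = f · v/(v − v_s).
f' = 1056 × 349/(349 − 36) ≈ 1177 Hz.
λ' = v/f' = 349/1177.46 ≈ 29.6 cm.

29.6 cm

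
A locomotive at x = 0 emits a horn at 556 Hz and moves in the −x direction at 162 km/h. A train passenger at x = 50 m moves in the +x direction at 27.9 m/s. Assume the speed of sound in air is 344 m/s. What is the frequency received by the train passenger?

162 km/h = 45 m/s.
The observer lies on the +x side, so the source is heading away from the observer and the observer is heading away from the source.
With source receding and observer receding, f' = f · (v − v_o)/(v + v_s).
f' = 556 × (344 − 27.9)/(344 + 45) = 556 × 316.1/389 ≈ 452 Hz.

452 Hz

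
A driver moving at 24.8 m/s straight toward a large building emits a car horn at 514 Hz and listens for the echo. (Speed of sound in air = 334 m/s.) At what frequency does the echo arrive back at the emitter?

596 Hz

The large building receives the sound from a moving source: f₁ = f₀ · v/(v − v_e) = 514 × 334/309.2 ≈ 555 Hz.
On the return leg the driver is a moving observer: f₂ = f₁ · (v + v_e)/v = 555 × 358.8/334 ≈ 596 Hz.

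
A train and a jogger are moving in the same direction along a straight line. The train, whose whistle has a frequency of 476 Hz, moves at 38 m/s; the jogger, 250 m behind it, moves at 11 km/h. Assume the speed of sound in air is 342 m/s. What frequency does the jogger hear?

432 Hz

11 km/h = 3.056 m/s.
The jogger is behind, so the train is moving away from it while the jogger is moving toward the train.
With source receding and observer approaching, f' = f · (v + v_o)/(v + v_s).
f' = 476 × (342 + 3.056)/(342 + 38) = 476 × 345.06/380 ≈ 432 Hz.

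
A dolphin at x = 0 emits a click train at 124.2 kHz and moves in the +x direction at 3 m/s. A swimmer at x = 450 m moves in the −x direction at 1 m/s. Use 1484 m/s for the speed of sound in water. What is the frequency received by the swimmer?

124.5 kHz

The observer lies on the +x side, so the source is heading toward the observer and the observer is heading toward the source.
General Doppler shift: f' = f · (v + v_o)/(v − v_s).
f' = 124.2 × (1484 + 1)/(1484 − 3) = 124.2 × 1485/1481 ≈ 124.5 kHz.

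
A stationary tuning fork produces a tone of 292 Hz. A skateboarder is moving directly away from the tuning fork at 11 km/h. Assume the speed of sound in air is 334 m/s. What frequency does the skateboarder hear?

11 km/h = 3.056 m/s.
Moving observer, stationary source: f' = f · (v − v_o)/v.
f' = 292 × (334 − 3.056)/334 = 292 × 330.94/334 ≈ 289 Hz.

289 Hz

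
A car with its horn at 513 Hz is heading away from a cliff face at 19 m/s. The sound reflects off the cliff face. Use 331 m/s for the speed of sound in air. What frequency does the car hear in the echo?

The cliff face receives the sound from a moving source: f₁ = f₀ · v/(v + v_e) = 513 × 331/350 ≈ 485 Hz.
On the return leg the car is a moving observer: f₂ = f₁ · (v − v_e)/v = 485 × 312/331 ≈ 457 Hz.

457 Hz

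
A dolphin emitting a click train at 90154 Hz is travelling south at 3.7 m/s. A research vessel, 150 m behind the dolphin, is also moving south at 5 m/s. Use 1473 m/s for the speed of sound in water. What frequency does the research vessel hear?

The research vessel is behind, so the dolphin is moving away from it while the research vessel is moving toward the dolphin.
General Doppler shift: f' = f · (v + v_o)/(v + v_s).
f' = 90154 × (1473 + 5)/(1473 + 3.7) = 90154 × 1478/1476.7 ≈ 90233 Hz.

90233 Hz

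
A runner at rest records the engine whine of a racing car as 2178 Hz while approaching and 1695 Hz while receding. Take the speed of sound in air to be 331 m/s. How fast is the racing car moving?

41 m/s

f₁/f₂ = (v + v_s)/(v − v_s), so v_s = v · (f₁ − f₂)/(f₁ + f₂).
v_s = 331 × (2178 − 1695)/(2178 + 1695) = 331 × 483/3873 ≈ 41 m/s.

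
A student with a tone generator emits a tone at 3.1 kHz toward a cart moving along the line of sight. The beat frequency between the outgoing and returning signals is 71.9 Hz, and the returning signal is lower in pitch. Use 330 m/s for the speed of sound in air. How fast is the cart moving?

3.9 m/s

Double Doppler shift off a moving reflector: f₂ = f₀ · (v + u)/(v − u) (u > 0 toward emitter).
Returning signal is lower, so f₂ = f₀ − Δf = 3100 − 71.9 = 3028.1 Hz.
Rearranging, u = v · (f₂ − f₀)/(f₂ + f₀) = 330 × -71.9/6128.1 ≈ -3.9 m/s.
So the cart is moving at 3.9 m/s away from the emitter.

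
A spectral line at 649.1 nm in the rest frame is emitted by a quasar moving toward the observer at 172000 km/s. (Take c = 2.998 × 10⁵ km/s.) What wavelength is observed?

337.8 nm

β = v/c = 172000/299800 = 0.5737.
Relativistic Doppler for wavelength: λ' = λ₀ · √((1 − β)/(1 + β)).
λ' = 649.1 × √(0.4263/1.5737) = 649.1 × 0.52046 ≈ 337.8 nm.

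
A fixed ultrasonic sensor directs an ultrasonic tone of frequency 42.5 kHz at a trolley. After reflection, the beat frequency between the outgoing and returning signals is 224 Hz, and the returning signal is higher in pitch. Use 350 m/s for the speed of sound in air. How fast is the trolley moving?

0.92 m/s

Double Doppler shift off a moving reflector: f₂ = f₀ · (v + u)/(v − u) (u > 0 toward emitter).
Returning signal is higher, so f₂ = f₀ + Δf = 42500 + 224 = 42724 Hz.
Rearranging, u = v · (f₂ − f₀)/(f₂ + f₀) = 350 × 224/85224 ≈ 0.92 m/s.
So the trolley is moving at 0.92 m/s toward the emitter.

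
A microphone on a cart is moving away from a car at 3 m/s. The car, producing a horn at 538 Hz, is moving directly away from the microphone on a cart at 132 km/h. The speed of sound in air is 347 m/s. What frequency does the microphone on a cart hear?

132 km/h = 36.67 m/s.
Both move, so f' = f · (v − v_o)/(v + v_s).
f' = 538 × (347 − 3)/(347 + 36.67) = 538 × 344/383.67 ≈ 482 Hz.

482 Hz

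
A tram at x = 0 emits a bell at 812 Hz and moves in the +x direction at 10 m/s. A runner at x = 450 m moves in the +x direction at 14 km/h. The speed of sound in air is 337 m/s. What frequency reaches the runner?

827 Hz

14 km/h = 3.889 m/s.
The observer lies on the +x side, so the source is heading toward the observer and the observer is heading away from the source.
General Doppler shift: f' = f · (v − v_o)/(v − v_s).
f' = 812 × (337 − 3.889)/(337 − 10) = 812 × 333.11/327 ≈ 827 Hz.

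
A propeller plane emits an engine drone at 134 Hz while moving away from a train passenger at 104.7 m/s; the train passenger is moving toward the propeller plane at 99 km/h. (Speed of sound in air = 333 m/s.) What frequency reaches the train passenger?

99 km/h = 27.5 m/s.
Both move, so f' = f · (v + v_o)/(v + v_s).
f' = 134 × (333 + 27.5)/(333 + 104.7) = 134 × 360.5/437.7 ≈ 110 Hz.

110 Hz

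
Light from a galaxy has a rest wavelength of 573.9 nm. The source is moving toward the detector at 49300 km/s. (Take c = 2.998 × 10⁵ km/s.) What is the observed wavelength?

486.1 nm

β = v/c = 49300/299800 = 0.1644.
Relativistic Doppler for wavelength: λ' = λ₀ · √((1 − β)/(1 + β)).
λ' = 573.9 × √(0.8356/1.1644) = 573.9 × 0.84709 ≈ 486.1 nm.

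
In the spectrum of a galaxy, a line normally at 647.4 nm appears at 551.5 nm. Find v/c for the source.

0.159c

λ'/λ₀ = 0.8519 < 1 (blueshift), so the source is approaching.
λ'/λ₀ = √((1 − β)/(1 + β)) for an approaching source ⇒ β = (1 − r²)/(1 + r²) with r = λ'/λ₀.
β = (1 − 0.7257)/(1 + 0.7257) ≈ 0.159.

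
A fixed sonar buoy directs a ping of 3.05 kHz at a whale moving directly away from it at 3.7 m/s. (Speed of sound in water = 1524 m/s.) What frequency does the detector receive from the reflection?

3.04 kHz

At the whale (a moving observer), f₁ = f₀ · (v − u)/v = 3.05 × 1520.3/1524 ≈ 3.04 kHz.
The reflection then acts as a moving source: f₂ = f₁ · v/(v + u) ≈ 3.04 kHz.
Equivalently f₂ = f₀ · (v − u)/(v + u).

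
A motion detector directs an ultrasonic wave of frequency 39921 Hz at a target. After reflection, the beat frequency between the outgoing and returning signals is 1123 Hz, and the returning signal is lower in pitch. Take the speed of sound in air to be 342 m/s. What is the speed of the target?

4.9 m/s

Double Doppler shift off a moving reflector: f₂ = f₀ · (v + u)/(v − u) (u > 0 toward emitter).
Returning signal is lower, so f₂ = f₀ − Δf = 39921 − 1123 = 38798 Hz.
Rearranging, u = v · (f₂ − f₀)/(f₂ + f₀) = 342 × -1123/78719 ≈ -4.9 m/s.
So the target is moving at 4.9 m/s away from the emitter.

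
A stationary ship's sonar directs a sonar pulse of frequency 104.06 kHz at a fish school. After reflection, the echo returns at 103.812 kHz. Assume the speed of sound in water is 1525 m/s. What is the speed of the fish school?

1.82 m/s

Double Doppler shift off a moving reflector: f₂ = f₀ · (v + u)/(v − u) (u > 0 toward emitter).
Rearranging, u = v · (f₂ − f₀)/(f₂ + f₀) = 1525 × -0.248/207.872 ≈ -1.82 m/s.
So the fish school is moving at 1.82 m/s away from the emitter.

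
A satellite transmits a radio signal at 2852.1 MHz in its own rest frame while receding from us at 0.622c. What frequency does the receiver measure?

1376.8 MHz

Relativistic Doppler for frequency: f' = f₀ · √((1 − β)/(1 + β)).
f' = 2852.1 × √(0.3780/1.6220) = 2852.1 × 0.48275 ≈ 1376.8 MHz.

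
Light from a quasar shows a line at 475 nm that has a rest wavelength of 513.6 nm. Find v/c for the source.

λ'/λ₀ = 0.9248 < 1 (blueshift), so the source is approaching.
λ'/λ₀ = √((1 − β)/(1 + β)) for an approaching source ⇒ β = (1 − r²)/(1 + r²) with r = λ'/λ₀.
β = (1 − 0.8553)/(1 + 0.8553) ≈ 0.078.

0.078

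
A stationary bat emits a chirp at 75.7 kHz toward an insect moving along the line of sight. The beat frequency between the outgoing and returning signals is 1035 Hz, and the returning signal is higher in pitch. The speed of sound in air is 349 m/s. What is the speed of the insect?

2.37 m/s

Double Doppler shift off a moving reflector: f₂ = f₀ · (v + u)/(v − u) (u > 0 toward emitter).
Returning signal is higher, so f₂ = f₀ + Δf = 75700 + 1035 = 76735 Hz.
Rearranging, u = v · (f₂ − f₀)/(f₂ + f₀) = 349 × 1035/152435 ≈ 2.37 m/s.
So the insect is moving at 2.37 m/s toward the emitter.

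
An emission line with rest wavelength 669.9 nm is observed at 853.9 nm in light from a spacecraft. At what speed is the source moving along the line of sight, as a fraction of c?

0.238

λ'/λ₀ = 1.2747 > 1 (redshift), so the source is receding.
λ'/λ₀ = √((1 + β)/(1 − β)) for a receding source ⇒ β = (r² − 1)/(r² + 1) with r = λ'/λ₀.
β = (1.6248 − 1)/(1.6248 + 1) ≈ 0.238.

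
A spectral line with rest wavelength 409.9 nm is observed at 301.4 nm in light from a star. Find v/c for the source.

λ'/λ₀ = 0.7353 < 1 (blueshift), so the source is approaching.
λ'/λ₀ = √((1 − β)/(1 + β)) for an approaching source ⇒ β = (1 − r²)/(1 + r²) with r = λ'/λ₀.
β = (1 − 0.5407)/(1 + 0.5407) ≈ 0.298.

0.298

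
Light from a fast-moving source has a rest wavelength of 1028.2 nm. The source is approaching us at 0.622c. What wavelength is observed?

496.4 nm

Relativistic Doppler for wavelength: λ' = λ₀ · √((1 − β)/(1 + β)).
λ' = 1028.2 × √(0.3780/1.6220) = 1028.2 × 0.48275 ≈ 496.4 nm.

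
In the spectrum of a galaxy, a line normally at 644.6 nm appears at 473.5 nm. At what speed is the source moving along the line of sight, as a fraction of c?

0.299

λ'/λ₀ = 0.7346 < 1 (blueshift), so the source is approaching.
λ'/λ₀ = √((1 − β)/(1 + β)) for an approaching source ⇒ β = (1 − r²)/(1 + r²) with r = λ'/λ₀.
β = (1 − 0.5396)/(1 + 0.5396) ≈ 0.299.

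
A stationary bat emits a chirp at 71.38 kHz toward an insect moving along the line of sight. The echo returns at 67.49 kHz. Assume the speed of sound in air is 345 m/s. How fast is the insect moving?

Double Doppler shift off a moving reflector: f₂ = f₀ · (v + u)/(v − u) (u > 0 toward emitter).
Rearranging, u = v · (f₂ − f₀)/(f₂ + f₀) = 345 × -3.89/138.87 ≈ -9.7 m/s.
So the insect is moving at 9.7 m/s away from the emitter.

9.7 m/s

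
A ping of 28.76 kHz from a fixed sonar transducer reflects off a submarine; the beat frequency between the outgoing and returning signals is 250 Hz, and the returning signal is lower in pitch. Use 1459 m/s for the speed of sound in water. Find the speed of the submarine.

Double Doppler shift off a moving reflector: f₂ = f₀ · (v + u)/(v − u) (u > 0 toward emitter).
Returning signal is lower, so f₂ = f₀ − Δf = 28760 − 250 = 28510 Hz.
Rearranging, u = v · (f₂ − f₀)/(f₂ + f₀) = 1459 × -250/57270 ≈ -6.4 m/s.
So the submarine is moving at 6.4 m/s away from the emitter.

6.4 m/s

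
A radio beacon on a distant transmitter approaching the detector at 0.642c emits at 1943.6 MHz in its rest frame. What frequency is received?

4162.5 MHz

Relativistic Doppler for frequency: f' = f₀ · √((1 + β)/(1 − β)).
f' = 1943.6 × √(1.6420/0.3580) = 1943.6 × 2.14163 ≈ 4162.5 MHz.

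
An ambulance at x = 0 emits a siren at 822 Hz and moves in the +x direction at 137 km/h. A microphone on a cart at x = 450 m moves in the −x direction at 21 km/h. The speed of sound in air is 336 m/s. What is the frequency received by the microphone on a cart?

943 Hz

137 km/h = 38.06 m/s; 21 km/h = 5.833 m/s.
The observer lies on the +x side, so the source is heading toward the observer and the observer is heading toward the source.
With source approaching and observer approaching, f' = f · (v + v_o)/(v − v_s).
f' = 822 × (336 + 5.833)/(336 − 38.06) = 822 × 341.83/297.94 ≈ 943 Hz.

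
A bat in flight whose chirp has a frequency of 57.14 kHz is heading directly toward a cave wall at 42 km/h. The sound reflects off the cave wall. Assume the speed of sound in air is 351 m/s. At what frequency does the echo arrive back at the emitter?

61.1 kHz

42 km/h = 11.67 m/s.
The cave wall receives the sound from a moving source: f₁ = f₀ · v/(v − v_e) = 57.14 × 351/339.33 ≈ 59.1 kHz.
On the return leg the bat in flight is a moving observer: f₂ = f₁ · (v + v_e)/v = 59.1 × 362.67/351 ≈ 61.1 kHz.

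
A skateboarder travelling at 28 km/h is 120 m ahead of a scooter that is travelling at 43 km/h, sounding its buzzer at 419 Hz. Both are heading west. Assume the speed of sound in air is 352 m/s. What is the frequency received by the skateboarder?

424 Hz

43 km/h = 11.94 m/s; 28 km/h = 7.778 m/s.
The skateboarder is ahead, so the scooter is moving toward it while the skateboarder is moving away from the scooter.
General Doppler shift: f' = f · (v − v_o)/(v − v_s).
f' = 419 × (352 − 7.778)/(352 − 11.94) = 419 × 344.22/340.06 ≈ 424 Hz.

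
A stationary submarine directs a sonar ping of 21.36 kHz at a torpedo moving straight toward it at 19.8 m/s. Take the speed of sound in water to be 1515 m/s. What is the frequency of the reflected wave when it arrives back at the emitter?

The torpedo first receives the wave as a moving observer: f₁ = f₀ · (v + u)/v = 21.36 × (1515 + 19.8)/1515 ≈ 21.6 kHz.
The reflection then acts as a moving source: f₂ = f₁ · v/(v − u) ≈ 21.9 kHz.
Equivalently f₂ = f₀ · (v + u)/(v − u).

21.9 kHz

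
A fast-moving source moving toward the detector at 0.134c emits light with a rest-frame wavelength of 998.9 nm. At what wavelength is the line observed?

872.9 nm

Relativistic Doppler for wavelength: λ' = λ₀ · √((1 − β)/(1 + β)).
λ' = 998.9 × √(0.8660/1.1340) = 998.9 × 0.87388 ≈ 872.9 nm.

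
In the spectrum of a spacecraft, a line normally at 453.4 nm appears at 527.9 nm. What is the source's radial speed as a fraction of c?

λ'/λ₀ = 1.1643 > 1 (redshift), so the source is receding.
λ'/λ₀ = √((1 + β)/(1 − β)) for a receding source ⇒ β = (r² − 1)/(r² + 1) with r = λ'/λ₀.
β = (1.3556 − 1)/(1.3556 + 1) ≈ 0.151.

0.151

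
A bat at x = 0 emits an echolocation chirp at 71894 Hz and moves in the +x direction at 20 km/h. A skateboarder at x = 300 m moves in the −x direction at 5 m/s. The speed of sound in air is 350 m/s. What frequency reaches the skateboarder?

20 km/h = 5.556 m/s.
The observer lies on the +x side, so the source is heading toward the observer and the observer is heading toward the source.
General Doppler shift: f' = f · (v + v_o)/(v − v_s).
f' = 71894 × (350 + 5)/(350 − 5.556) = 71894 × 355/344.44 ≈ 74097 Hz.

74097 Hz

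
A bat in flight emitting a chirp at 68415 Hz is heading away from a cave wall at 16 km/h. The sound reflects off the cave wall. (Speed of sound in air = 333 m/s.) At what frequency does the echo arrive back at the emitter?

16 km/h = 4.444 m/s.
The cave wall receives the sound from a moving source: f₁ = f₀ · v/(v + v_e) = 68415 × 333/337.44 ≈ 67514 Hz.
On the return leg the bat in flight is a moving observer: f₂ = f₁ · (v − v_e)/v = 67514 × 328.56/333 ≈ 66613 Hz.
Equivalently f₂ = f₀ · (v − v_e)/(v + v_e).

66613 Hz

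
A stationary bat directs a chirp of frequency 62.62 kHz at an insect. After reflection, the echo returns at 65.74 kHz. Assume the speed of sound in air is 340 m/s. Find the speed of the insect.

Double Doppler shift off a moving reflector: f₂ = f₀ · (v + u)/(v − u) (u > 0 toward emitter).
Rearranging, u = v · (f₂ − f₀)/(f₂ + f₀) = 340 × 3.12/128.36 ≈ 8.3 m/s.
So the insect is moving at 8.3 m/s toward the emitter.

8.3 m/s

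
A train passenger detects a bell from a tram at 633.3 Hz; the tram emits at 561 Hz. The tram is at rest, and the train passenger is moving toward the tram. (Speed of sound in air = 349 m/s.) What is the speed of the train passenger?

f' = f · (v + v_o)/v ⇒ v_o = v · |f'/f − 1|.
v_o = 349 × |633.3/561 − 1| = 349 × 0.1289 ≈ 45 m/s.

45 m/s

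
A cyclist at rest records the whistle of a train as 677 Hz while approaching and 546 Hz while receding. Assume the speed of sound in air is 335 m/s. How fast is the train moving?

f₁/f₂ = (v + v_s)/(v − v_s), so v_s = v · (f₁ − f₂)/(f₁ + f₂).
v_s = 335 × (677 − 546)/(677 + 546) = 335 × 131/1223 ≈ 36 m/s.

36 m/s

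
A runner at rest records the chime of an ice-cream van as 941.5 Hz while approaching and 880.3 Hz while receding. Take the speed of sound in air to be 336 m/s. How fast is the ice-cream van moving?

f₁/f₂ = (v + v_s)/(v − v_s), so v_s = v · (f₁ − f₂)/(f₁ + f₂).
v_s = 336 × (941.5 − 880.3)/(941.5 + 880.3) = 336 × 61.2/1821.8 ≈ 11.3 m/s.

11.3 m/s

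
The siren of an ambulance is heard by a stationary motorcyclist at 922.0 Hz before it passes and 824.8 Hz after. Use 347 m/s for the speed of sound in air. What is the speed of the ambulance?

f₁/f₂ = (v + v_s)/(v − v_s), so v_s = v · (f₁ − f₂)/(f₁ + f₂).
v_s = 347 × (922.0 − 824.8)/(922.0 + 824.8) = 347 × 97.2/1746.8 ≈ 19.3 m/s.

19.3 m/s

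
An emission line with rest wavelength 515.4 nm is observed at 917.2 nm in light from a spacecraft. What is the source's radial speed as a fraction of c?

λ'/λ₀ = 1.7796 > 1 (redshift), so the source is receding.
λ'/λ₀ = √((1 + β)/(1 − β)) for a receding source ⇒ β = (r² − 1)/(r² + 1) with r = λ'/λ₀.
β = (3.1669 − 1)/(3.1669 + 1) ≈ 0.520.

0.520c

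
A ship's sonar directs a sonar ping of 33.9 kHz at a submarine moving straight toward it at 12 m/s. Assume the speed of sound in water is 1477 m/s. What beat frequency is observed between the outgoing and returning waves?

At the submarine (a moving observer), f₁ = f₀ · (v + u)/v = 33.9 × 1489/1477 ≈ 34.175 kHz.
The reflection then acts as a moving source: f₂ = f₁ · v/(v − u) ≈ 34.455 kHz.
Beat frequency (with f₀ = 33900 Hz): |f₂ − f₀| = 2u·f₀/(v − u) = 2 × 12 × 33900/1465 ≈ 555 Hz.

555 Hz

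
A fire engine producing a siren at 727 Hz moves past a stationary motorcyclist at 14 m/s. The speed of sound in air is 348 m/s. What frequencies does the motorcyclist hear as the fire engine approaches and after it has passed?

757 Hz approaching; 699 Hz receding

Approaching: f₁ = f · v/(v − v_s) = 727 × 348/334 ≈ 757 Hz.
Receding: f₂ = f · v/(v + v_s) = 727 × 348/362 ≈ 699 Hz.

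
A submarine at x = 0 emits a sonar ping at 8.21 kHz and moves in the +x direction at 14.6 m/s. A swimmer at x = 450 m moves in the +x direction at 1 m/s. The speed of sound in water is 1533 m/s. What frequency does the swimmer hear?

The observer lies on the +x side, so the source is heading toward the observer and the observer is heading away from the source.
General Doppler shift: f' = f · (v − v_o)/(v − v_s).
f' = 8.21 × (1533 − 1)/(1533 − 14.6) = 8.21 × 1532/1518.4 ≈ 8.28 kHz.

8.28 kHz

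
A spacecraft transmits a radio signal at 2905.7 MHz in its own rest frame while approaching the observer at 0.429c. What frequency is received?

4596.7 MHz

Relativistic Doppler for frequency: f' = f₀ · √((1 + β)/(1 − β)).
f' = 2905.7 × √(1.4290/0.5710) = 2905.7 × 1.58197 ≈ 4596.7 MHz.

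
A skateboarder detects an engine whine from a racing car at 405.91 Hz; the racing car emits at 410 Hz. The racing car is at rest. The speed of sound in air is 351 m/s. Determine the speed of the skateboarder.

f' < f, so the skateboarder is receding.
f' = f · (v − v_o)/v ⇒ v_o = v · |f'/f − 1|.
v_o = 351 × |405.91/410 − 1| = 351 × 0.009976 ≈ 3.5 m/s.

3.5 m/s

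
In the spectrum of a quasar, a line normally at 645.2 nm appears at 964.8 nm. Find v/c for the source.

λ'/λ₀ = 1.4954 > 1 (redshift), so the source is receding.
λ'/λ₀ = √((1 + β)/(1 − β)) for a receding source ⇒ β = (r² − 1)/(r² + 1) with r = λ'/λ₀.
β = (2.2361 − 1)/(2.2361 + 1) ≈ 0.382.

0.382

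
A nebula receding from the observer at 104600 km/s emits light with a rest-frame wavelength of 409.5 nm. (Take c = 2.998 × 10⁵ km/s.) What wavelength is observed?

β = v/c = 104600/299800 = 0.3489.
Relativistic Doppler for wavelength: λ' = λ₀ · √((1 + β)/(1 − β)).
λ' = 409.5 × √(1.3489/0.6511) = 409.5 × 1.43935 ≈ 589.4 nm.

589.4 nm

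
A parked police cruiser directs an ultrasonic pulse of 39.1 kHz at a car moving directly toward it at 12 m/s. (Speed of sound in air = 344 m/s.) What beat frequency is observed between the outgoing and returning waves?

2827 Hz

At the car (a moving observer), f₁ = f₀ · (v + u)/v = 39.1 × 356/344 ≈ 40.46 kHz.
The reflection then acts as a moving source: f₂ = f₁ · v/(v − u) ≈ 41.93 kHz.
Equivalently f₂ = f₀ · (v + u)/(v − u).
Beat frequency (with f₀ = 39100 Hz): |f₂ − f₀| = 2u·f₀/(v − u) = 2 × 12 × 39100/332 ≈ 2827 Hz.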